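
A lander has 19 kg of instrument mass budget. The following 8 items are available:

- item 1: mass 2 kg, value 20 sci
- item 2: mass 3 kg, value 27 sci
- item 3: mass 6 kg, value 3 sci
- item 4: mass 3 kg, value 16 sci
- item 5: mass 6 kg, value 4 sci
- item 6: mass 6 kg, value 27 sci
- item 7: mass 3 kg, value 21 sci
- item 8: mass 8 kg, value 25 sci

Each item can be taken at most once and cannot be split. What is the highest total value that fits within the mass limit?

Check high-value combinations within 19 kg:
- item 1+item 2+item 4+item 6+item 7: mass 2+3+3+6+3=17, value 20+27+16+27+21=111
- item 1+item 2+item 4+item 7+item 8: mass 2+3+3+3+8=19, value 20+27+16+21+25=109
- item 1+item 2+item 6+item 8: mass 2+3+6+8=19, value 20+27+27+25=99
- item 1+item 2+item 6+item 7: mass 2+3+6+3=14, value 20+27+27+21=95
- item 1+item 2+item 7+item 8: mass 2+3+3+8=16, value 20+27+21+25=93
Best: 111 sci.

111 sci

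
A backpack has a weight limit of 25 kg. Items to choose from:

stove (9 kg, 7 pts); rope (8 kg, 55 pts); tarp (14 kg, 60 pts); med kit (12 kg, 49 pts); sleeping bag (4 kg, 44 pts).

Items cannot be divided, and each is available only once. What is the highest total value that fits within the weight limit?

Check high-value combinations within 25 kg:
- rope+med kit+sleeping bag: weight 8+12+4=24, value 55+49+44=148
- rope+tarp: weight 8+14=22, value 55+60=115
- stove+rope+sleeping bag: weight 9+8+4=21, value 7+55+44=106
Best: 148 pts.

148 pts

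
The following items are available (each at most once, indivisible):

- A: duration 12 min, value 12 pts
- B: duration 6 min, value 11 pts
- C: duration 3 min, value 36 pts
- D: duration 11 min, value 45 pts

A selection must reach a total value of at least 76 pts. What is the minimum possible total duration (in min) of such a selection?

Subsets with value ≥ 76, sorted by total duration:
- C+D: duration 14, value 81
- B+C+D: duration 20, value 92
- A+C+D: duration 26, value 93
Minimum duration: 14 min.

14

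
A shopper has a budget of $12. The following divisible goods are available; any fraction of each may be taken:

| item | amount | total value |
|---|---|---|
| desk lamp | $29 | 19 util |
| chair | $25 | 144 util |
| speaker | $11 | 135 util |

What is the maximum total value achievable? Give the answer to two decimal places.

140.76

Take in order of value per unit:
- speaker (135/11 per unit): all 11 → value 135, running total 135.00
- chair (144/25 per unit): 1 of 25 → value 1×144/25 = 5.7600, running total 140.76
Total 140.76.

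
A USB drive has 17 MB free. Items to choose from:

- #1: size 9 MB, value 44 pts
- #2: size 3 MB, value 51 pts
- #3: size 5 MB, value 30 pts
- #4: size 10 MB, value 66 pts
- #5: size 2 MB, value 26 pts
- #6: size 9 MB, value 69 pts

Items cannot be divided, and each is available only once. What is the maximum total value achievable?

150 pts

Check high-value combinations within 17 MB:
- #2+#3+#6: size 3+5+9=17, value 51+30+69=150
- #2+#5+#6: size 3+2+9=14, value 51+26+69=146
- #2+#4+#5: size 3+10+2=15, value 51+66+26=143
- #3+#5+#6: size 5+2+9=16, value 30+26+69=125
Best: 150 pts.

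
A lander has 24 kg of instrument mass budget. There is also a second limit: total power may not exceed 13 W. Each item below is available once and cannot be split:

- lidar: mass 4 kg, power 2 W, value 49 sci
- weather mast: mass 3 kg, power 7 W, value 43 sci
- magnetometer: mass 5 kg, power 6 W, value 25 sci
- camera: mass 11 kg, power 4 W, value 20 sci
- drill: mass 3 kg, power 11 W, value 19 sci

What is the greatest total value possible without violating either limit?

112 sci

Feasible sets respecting both limits:
- lidar+weather mast+camera: mass 18, power 13, value 112
- lidar+magnetometer+camera: mass 20, power 12, value 94
- lidar+weather mast: mass 7, power 9, value 92
Best: 112 sci.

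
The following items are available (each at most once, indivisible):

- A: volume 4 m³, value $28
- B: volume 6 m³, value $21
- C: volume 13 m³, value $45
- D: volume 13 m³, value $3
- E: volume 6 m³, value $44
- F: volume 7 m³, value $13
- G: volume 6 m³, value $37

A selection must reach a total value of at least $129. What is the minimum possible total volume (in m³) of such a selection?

22

Subsets with value ≥ 129, sorted by total volume:
- A+B+E+G: volume 22, value 130
- A+C+E+G: volume 29, value 154
- A+B+E+F+G: volume 29, value 143
Minimum volume: 22 m³.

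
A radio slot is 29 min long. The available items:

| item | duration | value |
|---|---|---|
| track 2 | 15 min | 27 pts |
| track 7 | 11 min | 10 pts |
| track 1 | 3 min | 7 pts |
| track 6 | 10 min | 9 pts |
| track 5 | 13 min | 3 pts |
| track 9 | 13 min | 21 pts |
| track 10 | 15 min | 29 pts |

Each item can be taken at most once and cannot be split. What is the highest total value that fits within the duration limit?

50 pts

Check high-value combinations within 29 min:
- track 9+track 10: duration 13+15=28, value 21+29=50
- track 2+track 9: duration 15+13=28, value 27+21=48
- track 7+track 1+track 10: duration 11+3+15=29, value 10+7+29=46
- track 1+track 6+track 10: duration 3+10+15=28, value 7+9+29=45
- track 2+track 7+track 1: duration 15+11+3=29, value 27+10+7=44
Best: 50 pts.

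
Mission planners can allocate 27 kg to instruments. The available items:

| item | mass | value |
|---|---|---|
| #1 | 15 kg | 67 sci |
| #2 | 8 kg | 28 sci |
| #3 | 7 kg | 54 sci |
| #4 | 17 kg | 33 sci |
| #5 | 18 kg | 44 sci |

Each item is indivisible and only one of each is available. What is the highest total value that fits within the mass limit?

121 sci

Check high-value combinations within 27 kg:
- #1+#3: mass 15+7=22, value 67+54=121
- #3+#5: mass 7+18=25, value 54+44=98
- #1+#2: mass 15+8=23, value 67+28=95
- #3+#4: mass 7+17=24, value 54+33=87
Best: 121 sci.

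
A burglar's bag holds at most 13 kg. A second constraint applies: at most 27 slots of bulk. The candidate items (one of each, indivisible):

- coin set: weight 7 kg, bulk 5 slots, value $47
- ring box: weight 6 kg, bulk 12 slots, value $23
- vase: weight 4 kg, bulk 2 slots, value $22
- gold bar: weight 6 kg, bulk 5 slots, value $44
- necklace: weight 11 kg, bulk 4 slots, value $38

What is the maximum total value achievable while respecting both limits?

Feasible sets respecting both limits:
- coin set+gold bar: weight 13, bulk 10, value 91
- coin set+ring box: weight 13, bulk 17, value 70
- coin set+vase: weight 11, bulk 7, value 69
Best: $91.

$91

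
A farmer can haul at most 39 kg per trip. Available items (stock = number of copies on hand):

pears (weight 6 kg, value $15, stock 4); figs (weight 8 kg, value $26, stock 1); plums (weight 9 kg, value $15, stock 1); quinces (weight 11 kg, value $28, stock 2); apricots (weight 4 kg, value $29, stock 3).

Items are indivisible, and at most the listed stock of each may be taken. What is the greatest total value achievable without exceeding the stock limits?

$158

Best selections within weight 39 and stock limits:
- 3×pears + 1×figs + 3×apricots: weight 38, value 158
- 1×pears + 1×figs + 1×quinces + 3×apricots: weight 37, value 156
- 4×pears + 3×apricots: weight 36, value 147
- 3×pears + 1×plums + 3×apricots: weight 39, value 147
Best: $158.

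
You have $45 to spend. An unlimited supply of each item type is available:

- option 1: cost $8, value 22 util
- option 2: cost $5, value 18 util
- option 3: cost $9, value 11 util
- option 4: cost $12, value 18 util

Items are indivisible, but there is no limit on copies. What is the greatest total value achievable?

Best value-per-unit is option 2 at 18/5, and filling with it alone uses cost 9×5=45. No mix of the others beats 9×18 = 162.

162 util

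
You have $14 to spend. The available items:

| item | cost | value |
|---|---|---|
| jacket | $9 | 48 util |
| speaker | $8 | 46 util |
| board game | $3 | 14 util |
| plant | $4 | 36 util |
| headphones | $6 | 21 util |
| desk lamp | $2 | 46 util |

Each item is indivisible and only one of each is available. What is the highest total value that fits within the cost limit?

128 util

Check high-value combinations within $14:
- speaker+plant+desk lamp: cost 8+4+2=14, value 46+36+46=128
- jacket+board game+desk lamp: cost 9+3+2=14, value 48+14+46=108
- speaker+board game+desk lamp: cost 8+3+2=13, value 46+14+46=106
Best: 128 util.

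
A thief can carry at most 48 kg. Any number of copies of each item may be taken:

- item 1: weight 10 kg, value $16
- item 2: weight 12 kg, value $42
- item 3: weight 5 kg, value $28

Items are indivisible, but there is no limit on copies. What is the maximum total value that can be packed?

Best value-per-unit is item 3 at 28/5, and filling with it alone uses weight 9×5=45. No mix of the others beats 9×28 = 252.

$252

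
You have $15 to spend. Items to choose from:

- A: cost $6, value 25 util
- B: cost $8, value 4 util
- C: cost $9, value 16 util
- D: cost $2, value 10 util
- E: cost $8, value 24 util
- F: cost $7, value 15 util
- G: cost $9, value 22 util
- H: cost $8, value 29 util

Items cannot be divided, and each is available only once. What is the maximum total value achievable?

This is a 0/1 knapsack; check combinations near the capacity.
- A+H: cost 6+8=14, value 25+29=54
- A+D+F: cost 6+2+7=15, value 25+10+15=50
- A+E: cost 6+8=14, value 25+24=49
- A+G: cost 6+9=15, value 25+22=47
- F+H: cost 7+8=15, value 15+29=44
Best: 54 util.

54 util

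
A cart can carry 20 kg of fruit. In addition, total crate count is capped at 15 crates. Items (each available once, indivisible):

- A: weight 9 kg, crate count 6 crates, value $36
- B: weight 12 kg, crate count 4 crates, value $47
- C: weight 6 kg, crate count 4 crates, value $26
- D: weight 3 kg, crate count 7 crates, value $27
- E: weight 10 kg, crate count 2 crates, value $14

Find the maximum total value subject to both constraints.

$74

Feasible sets respecting both limits:
- B+D: weight 15, crate count 11, value 74
- B+C: weight 18, crate count 8, value 73
- C+D+E: weight 19, crate count 13, value 67
Best: $74.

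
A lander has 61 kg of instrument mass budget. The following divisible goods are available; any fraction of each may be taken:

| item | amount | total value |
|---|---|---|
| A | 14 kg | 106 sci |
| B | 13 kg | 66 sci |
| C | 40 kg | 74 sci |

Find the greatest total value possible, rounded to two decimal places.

Take in order of value per unit:
- A (106/14 per unit): all 14 → value 106, running total 106.00
- B (66/13 per unit): all 13 → value 66, running total 172.00
- C (74/40 per unit): 34 of 40 → value 34×74/40 = 62.9000, running total 234.90
Total 234.90.

234.90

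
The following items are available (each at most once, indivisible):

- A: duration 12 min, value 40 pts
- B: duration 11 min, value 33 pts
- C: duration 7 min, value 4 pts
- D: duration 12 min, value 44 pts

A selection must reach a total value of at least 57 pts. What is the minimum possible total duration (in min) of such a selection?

23

Subsets with value ≥ 57, sorted by total duration:
- B+D: duration 23, value 77
- A+B: duration 23, value 73
Minimum duration: 23 min.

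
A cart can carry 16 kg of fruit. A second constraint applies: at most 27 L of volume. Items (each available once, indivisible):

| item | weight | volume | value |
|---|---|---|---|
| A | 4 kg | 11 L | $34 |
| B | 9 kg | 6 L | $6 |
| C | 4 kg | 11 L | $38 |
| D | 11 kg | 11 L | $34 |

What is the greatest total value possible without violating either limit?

$72

Feasible sets respecting both limits:
- A+C: weight 8, volume 22, value 72
- C+D: weight 15, volume 22, value 72
- A+D: weight 15, volume 22, value 68
- B+C: weight 13, volume 17, value 44
Best: $72.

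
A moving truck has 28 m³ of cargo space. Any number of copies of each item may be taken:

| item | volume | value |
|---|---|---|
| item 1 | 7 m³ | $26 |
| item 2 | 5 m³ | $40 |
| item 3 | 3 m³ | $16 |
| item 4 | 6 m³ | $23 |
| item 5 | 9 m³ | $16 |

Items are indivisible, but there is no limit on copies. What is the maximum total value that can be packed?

$216

Best value-per-unit is item 2 at 40/5; filling with it alone gives 5×40 = 200.
Optimal mix: 5×item 2 + 1×item 3 → volume 28, value 216.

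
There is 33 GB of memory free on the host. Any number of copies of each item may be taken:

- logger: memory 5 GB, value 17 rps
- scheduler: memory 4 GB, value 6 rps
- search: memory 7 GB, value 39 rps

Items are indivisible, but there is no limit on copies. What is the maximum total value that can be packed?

Best value-per-unit is search at 39/7; filling with it alone gives 4×39 = 156.
Optimal mix: 1×logger + 4×search → memory 33, value 173.

173 rps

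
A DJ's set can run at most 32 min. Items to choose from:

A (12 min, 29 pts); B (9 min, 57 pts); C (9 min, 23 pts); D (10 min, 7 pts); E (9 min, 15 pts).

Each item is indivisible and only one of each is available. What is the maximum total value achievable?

109 pts

This is a 0/1 knapsack; check combinations near the capacity.
- A+B+C: duration 12+9+9=30, value 29+57+23=109
- A+B+E: duration 12+9+9=30, value 29+57+15=101
- B+C+E: duration 9+9+9=27, value 57+23+15=95
- A+B+D: duration 12+9+10=31, value 29+57+7=93
- B+C+D: duration 9+9+10=28, value 57+23+7=87
Best: 109 pts.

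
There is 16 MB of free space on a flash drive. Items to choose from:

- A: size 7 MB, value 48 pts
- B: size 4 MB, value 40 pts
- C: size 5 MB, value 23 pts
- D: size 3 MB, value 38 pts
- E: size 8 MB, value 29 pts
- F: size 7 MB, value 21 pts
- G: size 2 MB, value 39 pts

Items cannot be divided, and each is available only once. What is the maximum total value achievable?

165 pts

Check high-value combinations within 16 MB:
- A+B+D+G: size 7+4+3+2=16, value 48+40+38+39=165
- B+C+D+G: size 4+5+3+2=14, value 40+23+38+39=140
- B+D+F+G: size 4+3+7+2=16, value 40+38+21+39=138
- A+B+G: size 7+4+2=13, value 48+40+39=127
Best: 165 pts.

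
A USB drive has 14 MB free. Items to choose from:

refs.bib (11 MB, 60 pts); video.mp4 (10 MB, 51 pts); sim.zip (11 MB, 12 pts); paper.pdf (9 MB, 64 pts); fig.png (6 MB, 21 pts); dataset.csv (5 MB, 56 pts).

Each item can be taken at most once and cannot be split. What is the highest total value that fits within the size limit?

Check high-value combinations within 14 MB:
- paper.pdf+dataset.csv: size 9+5=14, value 64+56=120
- fig.png+dataset.csv: size 6+5=11, value 21+56=77
- paper.pdf: size 9, value 64
Best: 120 pts.

120 pts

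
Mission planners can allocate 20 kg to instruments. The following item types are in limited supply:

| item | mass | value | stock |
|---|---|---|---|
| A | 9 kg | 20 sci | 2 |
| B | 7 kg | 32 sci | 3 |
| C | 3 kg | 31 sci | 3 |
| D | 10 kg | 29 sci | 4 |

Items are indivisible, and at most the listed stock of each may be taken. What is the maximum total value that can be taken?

Best selections within mass 20 and stock limits:
- 2×B + 2×C: mass 20, value 126
- 1×B + 3×C: mass 16, value 125
Best: 126 sci.

126 sci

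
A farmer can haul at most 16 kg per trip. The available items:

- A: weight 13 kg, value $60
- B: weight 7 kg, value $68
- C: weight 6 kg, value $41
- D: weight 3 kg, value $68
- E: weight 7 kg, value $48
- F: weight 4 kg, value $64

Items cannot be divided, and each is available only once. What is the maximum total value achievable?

$200

Check high-value combinations within 16 kg:
- B+D+F: weight 7+3+4=14, value 68+68+64=200
- D+E+F: weight 3+7+4=14, value 68+48+64=180
- B+C+D: weight 7+6+3=16, value 68+41+68=177
- C+D+F: weight 6+3+4=13, value 41+68+64=173
- C+D+E: weight 6+3+7=16, value 41+68+48=157
Best: $200.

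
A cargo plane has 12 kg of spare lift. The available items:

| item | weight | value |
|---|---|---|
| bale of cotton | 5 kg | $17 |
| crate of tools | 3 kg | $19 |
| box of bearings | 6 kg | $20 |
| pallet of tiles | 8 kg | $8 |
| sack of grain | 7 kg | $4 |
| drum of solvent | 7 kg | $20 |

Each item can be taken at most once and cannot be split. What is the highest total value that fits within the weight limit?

$39

Check high-value combinations within 12 kg:
- crate of tools+box of bearings: weight 3+6=9, value 19+20=39
- crate of tools+drum of solvent: weight 3+7=10, value 19+20=39
- bale of cotton+box of bearings: weight 5+6=11, value 17+20=37
- bale of cotton+drum of solvent: weight 5+7=12, value 17+20=37
Best: $39.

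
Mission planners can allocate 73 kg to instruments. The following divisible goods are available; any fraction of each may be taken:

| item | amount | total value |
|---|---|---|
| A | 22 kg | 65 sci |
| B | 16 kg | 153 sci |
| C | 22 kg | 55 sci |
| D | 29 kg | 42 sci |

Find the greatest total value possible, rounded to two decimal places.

291.83

Take in order of value per unit:
- B (153/16 per unit): all 16 → value 153, running total 153.00
- A (65/22 per unit): all 22 → value 65, running total 218.00
- C (55/22 per unit): all 22 → value 55, running total 273.00
- D (42/29 per unit): 13 of 29 → value 13×42/29 = 18.8276, running total 291.83
Total 291.83.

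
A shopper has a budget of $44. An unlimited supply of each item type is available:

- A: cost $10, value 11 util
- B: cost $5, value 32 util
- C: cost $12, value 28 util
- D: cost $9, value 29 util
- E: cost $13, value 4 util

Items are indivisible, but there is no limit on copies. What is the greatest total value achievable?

Best value-per-unit is B at 32/5, and filling with it alone uses cost 8×5=40. No mix of the others beats 8×32 = 256.

256 util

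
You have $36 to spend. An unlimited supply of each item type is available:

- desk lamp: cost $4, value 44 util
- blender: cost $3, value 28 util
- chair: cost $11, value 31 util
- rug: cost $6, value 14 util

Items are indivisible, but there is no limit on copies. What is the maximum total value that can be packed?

396 util

Best value-per-unit is desk lamp at 44/4, and filling with it alone uses cost 9×4=36. No mix of the others beats 9×44 = 396.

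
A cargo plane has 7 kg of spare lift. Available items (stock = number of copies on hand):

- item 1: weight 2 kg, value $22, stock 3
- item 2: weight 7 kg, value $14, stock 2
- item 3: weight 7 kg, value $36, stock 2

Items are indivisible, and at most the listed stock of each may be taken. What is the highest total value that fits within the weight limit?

Best selections within weight 7 and stock limits:
- 3×item 1: weight 6, value 66
- 2×item 1: weight 4, value 44
- 1×item 3: weight 7, value 36
Best: $66.

$66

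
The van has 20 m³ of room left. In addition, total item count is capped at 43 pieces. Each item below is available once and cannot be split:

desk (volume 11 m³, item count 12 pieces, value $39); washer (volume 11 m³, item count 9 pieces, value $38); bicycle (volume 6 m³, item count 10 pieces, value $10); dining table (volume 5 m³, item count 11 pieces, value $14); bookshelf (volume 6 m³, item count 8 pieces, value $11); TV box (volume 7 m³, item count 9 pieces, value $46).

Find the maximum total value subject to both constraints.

Feasible sets respecting both limits:
- desk+TV box: volume 18, item count 21, value 85
- washer+TV box: volume 18, item count 18, value 84
- dining table+bookshelf+TV box: volume 18, item count 28, value 71
- bicycle+dining table+TV box: volume 18, item count 30, value 70
Best: $85.

$85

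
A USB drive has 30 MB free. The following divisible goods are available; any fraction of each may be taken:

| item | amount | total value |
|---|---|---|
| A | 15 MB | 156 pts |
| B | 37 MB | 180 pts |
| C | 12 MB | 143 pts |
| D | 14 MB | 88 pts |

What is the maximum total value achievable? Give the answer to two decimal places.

Take in order of value per unit:
- C (143/12 per unit): all 12 → value 143, running total 143.00
- A (156/15 per unit): all 15 → value 156, running total 299.00
- D (88/14 per unit): 3 of 14 → value 3×88/14 = 18.8571, running total 317.86
Total 317.86.

317.86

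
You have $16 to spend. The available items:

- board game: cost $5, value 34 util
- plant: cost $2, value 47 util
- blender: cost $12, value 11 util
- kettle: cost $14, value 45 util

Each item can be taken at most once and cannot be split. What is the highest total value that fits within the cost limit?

Check high-value combinations within $16:
- plant+kettle: cost 2+14=16, value 47+45=92
- board game+plant: cost 5+2=7, value 34+47=81
- plant+blender: cost 2+12=14, value 47+11=58
- plant: cost 2, value 47
Best: 92 util.

92 util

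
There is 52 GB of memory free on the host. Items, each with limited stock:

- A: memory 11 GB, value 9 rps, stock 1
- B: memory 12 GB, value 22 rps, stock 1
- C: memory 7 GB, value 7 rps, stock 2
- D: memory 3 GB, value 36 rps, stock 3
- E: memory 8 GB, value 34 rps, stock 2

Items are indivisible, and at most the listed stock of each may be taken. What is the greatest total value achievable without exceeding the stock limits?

Top feasible selections:
- 1×B + 2×C + 3×D + 2×E: memory 51, value 212
- 1×A + 1×B + 3×D + 2×E: memory 48, value 207
- 1×B + 1×C + 3×D + 2×E: memory 44, value 205
Best: 212 rps.

212 rps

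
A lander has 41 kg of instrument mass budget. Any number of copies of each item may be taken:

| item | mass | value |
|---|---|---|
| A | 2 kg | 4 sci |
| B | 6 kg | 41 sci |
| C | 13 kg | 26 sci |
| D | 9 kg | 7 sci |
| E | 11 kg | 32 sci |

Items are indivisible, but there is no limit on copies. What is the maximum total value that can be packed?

Best value-per-unit is B at 41/6; filling with it alone gives 6×41 = 246.
Optimal mix: 2×A + 6×B → mass 40, value 254.

254 sci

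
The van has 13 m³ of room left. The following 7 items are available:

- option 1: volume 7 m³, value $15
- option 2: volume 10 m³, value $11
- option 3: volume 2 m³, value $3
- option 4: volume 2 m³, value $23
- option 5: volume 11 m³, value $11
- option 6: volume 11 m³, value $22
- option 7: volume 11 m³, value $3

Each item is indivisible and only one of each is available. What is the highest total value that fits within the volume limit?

Check high-value combinations within 13 m³:
- option 4+option 6: volume 2+11=13, value 23+22=45
- option 1+option 3+option 4: volume 7+2+2=11, value 15+3+23=41
- option 1+option 4: volume 7+2=9, value 15+23=38
Best: $45.

$45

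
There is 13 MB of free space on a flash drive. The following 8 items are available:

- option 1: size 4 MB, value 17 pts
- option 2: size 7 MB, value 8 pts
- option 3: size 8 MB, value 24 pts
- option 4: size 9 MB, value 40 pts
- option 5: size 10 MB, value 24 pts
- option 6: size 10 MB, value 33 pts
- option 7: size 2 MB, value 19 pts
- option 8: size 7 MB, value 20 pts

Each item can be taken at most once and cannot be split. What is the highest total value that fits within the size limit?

59 pts

Check high-value combinations within 13 MB:
- option 4+option 7: size 9+2=11, value 40+19=59
- option 1+option 4: size 4+9=13, value 17+40=57
- option 1+option 7+option 8: size 4+2+7=13, value 17+19+20=56
- option 6+option 7: size 10+2=12, value 33+19=52
Best: 59 pts.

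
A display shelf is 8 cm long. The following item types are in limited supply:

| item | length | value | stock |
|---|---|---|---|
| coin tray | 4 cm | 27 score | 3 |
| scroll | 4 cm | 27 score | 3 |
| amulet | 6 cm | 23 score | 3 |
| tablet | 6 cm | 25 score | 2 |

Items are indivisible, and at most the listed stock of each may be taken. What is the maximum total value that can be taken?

54 score

Top feasible selections:
- 2×scroll: length 8, value 54
- 1×coin tray + 1×scroll: length 8, value 54
- 2×coin tray: length 8, value 54
- 1×scroll: length 4, value 27
Best: 54 score.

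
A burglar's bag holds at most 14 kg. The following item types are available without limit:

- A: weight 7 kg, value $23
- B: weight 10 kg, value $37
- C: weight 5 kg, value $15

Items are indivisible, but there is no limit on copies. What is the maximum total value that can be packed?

Best value-per-unit is B at 37/10; filling with it alone gives 1×37 = 37.
Optimal mix: 2×A → weight 14, value 46.

$46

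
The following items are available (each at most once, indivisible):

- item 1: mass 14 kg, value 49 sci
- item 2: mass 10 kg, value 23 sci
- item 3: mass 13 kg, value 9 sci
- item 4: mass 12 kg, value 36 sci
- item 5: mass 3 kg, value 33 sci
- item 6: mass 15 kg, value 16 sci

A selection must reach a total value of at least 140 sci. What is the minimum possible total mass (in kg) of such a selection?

39

Subsets with value ≥ 140, sorted by total mass:
- item 1+item 2+item 4+item 5: mass 39, value 141
- item 1+item 2+item 3+item 4+item 5: mass 52, value 150
- item 1+item 2+item 4+item 5+item 6: mass 54, value 157
Minimum mass: 39 kg.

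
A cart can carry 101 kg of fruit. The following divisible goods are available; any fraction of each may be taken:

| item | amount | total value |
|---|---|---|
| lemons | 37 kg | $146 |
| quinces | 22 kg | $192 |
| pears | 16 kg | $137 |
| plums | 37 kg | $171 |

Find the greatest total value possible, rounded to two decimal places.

602.59

Take in order of value per unit:
- quinces (192/22 per unit): all 22 → value 192, running total 192.00
- pears (137/16 per unit): all 16 → value 137, running total 329.00
- plums (171/37 per unit): all 37 → value 171, running total 500.00
- lemons (146/37 per unit): 26 of 37 → value 26×146/37 = 102.5946, running total 602.59
Total 602.59.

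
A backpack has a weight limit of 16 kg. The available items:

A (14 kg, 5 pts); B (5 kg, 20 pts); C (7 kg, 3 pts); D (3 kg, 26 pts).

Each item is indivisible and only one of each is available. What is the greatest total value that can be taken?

Check high-value combinations within 16 kg:
- B+C+D: weight 5+7+3=15, value 20+3+26=49
- B+D: weight 5+3=8, value 20+26=46
- C+D: weight 7+3=10, value 3+26=29
Best: 49 pts.

49 pts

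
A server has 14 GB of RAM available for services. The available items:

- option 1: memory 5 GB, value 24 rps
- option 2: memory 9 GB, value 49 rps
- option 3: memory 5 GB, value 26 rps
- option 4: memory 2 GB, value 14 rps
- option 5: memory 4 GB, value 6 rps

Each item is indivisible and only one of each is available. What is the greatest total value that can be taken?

Check high-value combinations within 14 GB:
- option 2+option 3: memory 9+5=14, value 49+26=75
- option 1+option 2: memory 5+9=14, value 24+49=73
- option 1+option 3+option 4: memory 5+5+2=12, value 24+26+14=64
- option 2+option 4: memory 9+2=11, value 49+14=63
Best: 75 rps.

75 rps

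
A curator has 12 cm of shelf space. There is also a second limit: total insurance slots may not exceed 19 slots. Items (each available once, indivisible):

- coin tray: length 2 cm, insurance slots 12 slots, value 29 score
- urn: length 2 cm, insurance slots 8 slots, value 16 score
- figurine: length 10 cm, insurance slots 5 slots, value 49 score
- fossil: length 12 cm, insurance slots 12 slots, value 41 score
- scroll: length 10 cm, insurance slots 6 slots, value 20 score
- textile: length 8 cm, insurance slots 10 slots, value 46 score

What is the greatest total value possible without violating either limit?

78 score

Feasible sets respecting both limits:
- coin tray+figurine: length 12, insurance slots 17, value 78
- urn+figurine: length 12, insurance slots 13, value 65
- urn+textile: length 10, insurance slots 18, value 62
- figurine: length 10, insurance slots 5, value 49
Best: 78 score.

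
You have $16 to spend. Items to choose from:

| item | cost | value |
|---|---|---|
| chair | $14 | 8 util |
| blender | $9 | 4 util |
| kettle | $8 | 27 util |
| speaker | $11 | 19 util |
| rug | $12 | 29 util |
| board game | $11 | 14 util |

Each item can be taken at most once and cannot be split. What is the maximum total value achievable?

29 util

Check high-value combinations within $16:
- rug: cost 12, value 29
- kettle: cost 8, value 27
- speaker: cost 11, value 19
- board game: cost 11, value 14
- chair: cost 14, value 8
Best: 29 util.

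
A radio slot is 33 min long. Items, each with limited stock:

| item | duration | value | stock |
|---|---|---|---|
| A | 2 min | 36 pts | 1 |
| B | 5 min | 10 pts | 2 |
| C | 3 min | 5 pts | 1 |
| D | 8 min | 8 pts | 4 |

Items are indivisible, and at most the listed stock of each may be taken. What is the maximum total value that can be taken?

Top feasible selections:
- 1×A + 2×B + 1×C + 2×D: duration 31, value 77
- 1×A + 2×B + 2×D: duration 28, value 72
- 1×A + 1×B + 3×D: duration 31, value 70
- 1×A + 2×B + 1×C + 1×D: duration 23, value 69
Best: 77 pts.

77 pts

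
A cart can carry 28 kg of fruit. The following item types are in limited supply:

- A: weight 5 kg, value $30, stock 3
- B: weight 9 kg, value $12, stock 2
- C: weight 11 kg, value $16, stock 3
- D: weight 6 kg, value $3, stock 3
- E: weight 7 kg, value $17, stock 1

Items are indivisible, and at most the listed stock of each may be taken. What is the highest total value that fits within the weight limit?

$110

Best selections within weight 28 and stock limits:
- 3×A + 1×D + 1×E: weight 28, value 110
- 3×A + 1×E: weight 22, value 107
- 3×A + 1×C: weight 26, value 106
- 3×A + 1×B: weight 24, value 102
Best: $110.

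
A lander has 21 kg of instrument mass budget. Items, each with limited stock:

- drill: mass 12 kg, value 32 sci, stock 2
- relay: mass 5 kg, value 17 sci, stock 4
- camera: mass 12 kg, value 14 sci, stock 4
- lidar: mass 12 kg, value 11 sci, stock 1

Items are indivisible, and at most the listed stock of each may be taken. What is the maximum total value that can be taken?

68 sci

Best selections within mass 21 and stock limits:
- 4×relay: mass 20, value 68
- 3×relay: mass 15, value 51
Best: 68 sci.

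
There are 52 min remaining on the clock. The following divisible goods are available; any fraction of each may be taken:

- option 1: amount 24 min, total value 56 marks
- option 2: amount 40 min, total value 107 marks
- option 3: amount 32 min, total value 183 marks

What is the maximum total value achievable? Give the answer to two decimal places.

236.50

Take in order of value per unit:
- option 3 (183/32 per unit): all 32 → value 183, running total 183.00
- option 2 (107/40 per unit): 20 of 40 → value 20×107/40 = 53.5000, running total 236.50
Total 236.50.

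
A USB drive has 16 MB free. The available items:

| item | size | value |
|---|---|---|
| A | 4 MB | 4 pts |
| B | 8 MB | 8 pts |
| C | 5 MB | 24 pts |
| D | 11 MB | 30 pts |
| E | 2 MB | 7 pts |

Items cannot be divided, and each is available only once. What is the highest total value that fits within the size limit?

This is a 0/1 knapsack; check combinations near the capacity.
- C+D: size 5+11=16, value 24+30=54
- B+C+E: size 8+5+2=15, value 8+24+7=39
- D+E: size 11+2=13, value 30+7=37
Best: 54 pts.

54 pts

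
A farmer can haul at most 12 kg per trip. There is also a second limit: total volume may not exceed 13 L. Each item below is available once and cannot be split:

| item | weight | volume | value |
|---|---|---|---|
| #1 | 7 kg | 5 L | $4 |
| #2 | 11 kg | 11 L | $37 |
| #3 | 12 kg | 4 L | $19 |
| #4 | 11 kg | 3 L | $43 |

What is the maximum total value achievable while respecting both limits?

$43

Feasible sets respecting both limits:
- #4: weight 11, volume 3, value 43
- #2: weight 11, volume 11, value 37
- #3: weight 12, volume 4, value 19
Best: $43.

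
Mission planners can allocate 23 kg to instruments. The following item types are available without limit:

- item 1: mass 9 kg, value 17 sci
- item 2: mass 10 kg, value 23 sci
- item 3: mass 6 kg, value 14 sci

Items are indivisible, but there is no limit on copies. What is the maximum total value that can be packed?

Best value-per-unit is item 3 at 14/6; filling with it alone gives 3×14 = 42.
Optimal mix: 1×item 2 + 2×item 3 → mass 22, value 51.

51 sci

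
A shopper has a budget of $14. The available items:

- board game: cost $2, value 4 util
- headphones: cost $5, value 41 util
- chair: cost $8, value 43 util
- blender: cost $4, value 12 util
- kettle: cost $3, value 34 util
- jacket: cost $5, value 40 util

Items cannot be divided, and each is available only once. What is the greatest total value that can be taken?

115 util

Check high-value combinations within $14:
- headphones+kettle+jacket: cost 5+3+5=13, value 41+34+40=115
- headphones+blender+jacket: cost 5+4+5=14, value 41+12+40=93
- board game+headphones+blender+kettle: cost 2+5+4+3=14, value 4+41+12+34=91
- board game+blender+kettle+jacket: cost 2+4+3+5=14, value 4+12+34+40=90
- headphones+blender+kettle: cost 5+4+3=12, value 41+12+34=87
Best: 115 util.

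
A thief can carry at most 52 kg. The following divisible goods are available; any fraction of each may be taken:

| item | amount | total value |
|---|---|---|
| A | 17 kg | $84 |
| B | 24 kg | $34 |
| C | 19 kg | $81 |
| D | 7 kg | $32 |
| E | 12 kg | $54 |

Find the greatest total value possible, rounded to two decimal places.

238.21

Take in order of value per unit:
- A (84/17 per unit): all 17 → value 84, running total 84.00
- D (32/7 per unit): all 7 → value 32, running total 116.00
- E (54/12 per unit): all 12 → value 54, running total 170.00
- C (81/19 per unit): 16 of 19 → value 16×81/19 = 68.2105, running total 238.21
Total 238.21.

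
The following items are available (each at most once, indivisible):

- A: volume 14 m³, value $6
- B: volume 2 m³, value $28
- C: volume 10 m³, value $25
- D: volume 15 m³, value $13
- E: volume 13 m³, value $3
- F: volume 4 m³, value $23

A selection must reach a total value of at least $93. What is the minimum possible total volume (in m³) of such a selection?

Subsets with value ≥ 93, sorted by total volume:
- A+B+C+D+F: volume 45, value 95
- A+B+C+D+E+F: volume 58, value 98
Minimum volume: 45 m³.

45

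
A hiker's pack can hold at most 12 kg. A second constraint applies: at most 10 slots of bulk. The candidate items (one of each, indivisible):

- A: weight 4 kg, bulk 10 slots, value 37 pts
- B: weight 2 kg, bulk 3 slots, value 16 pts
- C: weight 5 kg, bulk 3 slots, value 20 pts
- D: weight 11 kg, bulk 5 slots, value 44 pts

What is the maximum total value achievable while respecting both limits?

44 pts

Feasible sets respecting both limits:
- D: weight 11, bulk 5, value 44
- A: weight 4, bulk 10, value 37
- B+C: weight 7, bulk 6, value 36
- C: weight 5, bulk 3, value 20
Best: 44 pts.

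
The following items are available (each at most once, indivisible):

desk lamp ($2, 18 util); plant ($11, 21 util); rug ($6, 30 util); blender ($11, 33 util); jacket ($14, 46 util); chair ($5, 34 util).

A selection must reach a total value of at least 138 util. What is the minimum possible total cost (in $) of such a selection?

36

Subsets with value ≥ 138, sorted by total cost:
- rug+blender+jacket+chair: cost 36, value 143
- desk lamp+rug+blender+jacket+chair: cost 38, value 161
Minimum cost: 36 $.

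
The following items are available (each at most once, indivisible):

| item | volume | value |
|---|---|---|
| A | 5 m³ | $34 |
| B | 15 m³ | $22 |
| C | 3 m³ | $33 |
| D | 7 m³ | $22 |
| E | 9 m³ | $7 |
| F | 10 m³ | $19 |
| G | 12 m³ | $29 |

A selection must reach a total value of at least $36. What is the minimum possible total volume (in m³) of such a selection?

Subsets with value ≥ 36, sorted by total volume:
- A+C: volume 8, value 67
- C+D: volume 10, value 55
Minimum volume: 8 m³.

8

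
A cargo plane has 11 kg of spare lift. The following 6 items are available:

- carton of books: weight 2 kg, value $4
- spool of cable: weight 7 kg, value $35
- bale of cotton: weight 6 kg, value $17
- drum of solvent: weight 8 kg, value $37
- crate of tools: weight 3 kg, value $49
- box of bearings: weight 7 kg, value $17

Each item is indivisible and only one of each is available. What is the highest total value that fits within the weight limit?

This is a 0/1 knapsack; check combinations near the capacity.
- drum of solvent+crate of tools: weight 8+3=11, value 37+49=86
- spool of cable+crate of tools: weight 7+3=10, value 35+49=84
- carton of books+bale of cotton+crate of tools: weight 2+6+3=11, value 4+17+49=70
Best: $86.

$86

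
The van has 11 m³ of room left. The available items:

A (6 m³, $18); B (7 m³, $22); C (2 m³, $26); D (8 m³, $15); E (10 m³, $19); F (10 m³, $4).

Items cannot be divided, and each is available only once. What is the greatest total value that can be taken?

This is a 0/1 knapsack; check combinations near the capacity.
- B+C: volume 7+2=9, value 22+26=48
- A+C: volume 6+2=8, value 18+26=44
- C+D: volume 2+8=10, value 26+15=41
- C: volume 2, value 26
Best: $48.

$48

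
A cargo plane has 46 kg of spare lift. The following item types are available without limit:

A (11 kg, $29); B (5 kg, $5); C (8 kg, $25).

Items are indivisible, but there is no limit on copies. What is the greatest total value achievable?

$133

Best value-per-unit is C at 25/8; filling with it alone gives 5×25 = 125.
Optimal mix: 2×A + 3×C → weight 46, value 133.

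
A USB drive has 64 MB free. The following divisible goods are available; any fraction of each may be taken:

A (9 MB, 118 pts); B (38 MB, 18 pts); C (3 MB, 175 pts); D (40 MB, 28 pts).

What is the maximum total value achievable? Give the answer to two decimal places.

Take in order of value per unit:
- C (175/3 per unit): all 3 → value 175, running total 175.00
- A (118/9 per unit): all 9 → value 118, running total 293.00
- D (28/40 per unit): all 40 → value 28, running total 321.00
- B (18/38 per unit): 12 of 38 → value 12×18/38 = 5.6842, running total 326.68
Total 326.68.

326.68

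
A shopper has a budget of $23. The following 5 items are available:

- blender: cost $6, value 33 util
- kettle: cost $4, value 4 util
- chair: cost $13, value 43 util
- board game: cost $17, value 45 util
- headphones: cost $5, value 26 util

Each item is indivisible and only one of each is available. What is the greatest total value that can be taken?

Check high-value combinations within $23:
- blender+kettle+chair: cost 6+4+13=23, value 33+4+43=80
- blender+board game: cost 6+17=23, value 33+45=78
- blender+chair: cost 6+13=19, value 33+43=76
Best: 80 util.

80 util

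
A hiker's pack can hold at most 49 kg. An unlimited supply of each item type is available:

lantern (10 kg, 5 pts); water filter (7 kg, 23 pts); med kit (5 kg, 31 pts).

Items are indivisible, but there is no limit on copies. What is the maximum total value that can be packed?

Best value-per-unit is med kit at 31/5, and filling with it alone uses weight 9×5=45. No mix of the others beats 9×31 = 279.

279 pts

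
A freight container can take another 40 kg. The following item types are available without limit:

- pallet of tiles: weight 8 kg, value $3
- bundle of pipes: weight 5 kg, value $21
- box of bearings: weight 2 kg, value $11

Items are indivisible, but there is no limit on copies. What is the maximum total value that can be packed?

Best value-per-unit is box of bearings at 11/2, and filling with it alone uses weight 20×2=40. No mix of the others beats 20×11 = 220.

$220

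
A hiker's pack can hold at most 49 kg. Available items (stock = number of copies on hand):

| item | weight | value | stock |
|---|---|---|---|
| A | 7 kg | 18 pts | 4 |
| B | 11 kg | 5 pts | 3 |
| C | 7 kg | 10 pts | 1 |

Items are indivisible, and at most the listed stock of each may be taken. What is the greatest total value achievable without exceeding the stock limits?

87 pts

Top feasible selections:
- 4×A + 1×B + 1×C: weight 46, value 87
- 4×A + 1×C: weight 35, value 82
- 4×A + 1×B: weight 39, value 77
- 4×A: weight 28, value 72
Best: 87 pts.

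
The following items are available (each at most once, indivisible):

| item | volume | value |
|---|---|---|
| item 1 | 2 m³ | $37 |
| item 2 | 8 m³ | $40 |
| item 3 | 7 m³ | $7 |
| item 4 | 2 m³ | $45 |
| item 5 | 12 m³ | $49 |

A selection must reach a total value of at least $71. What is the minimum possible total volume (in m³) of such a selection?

4

Subsets with value ≥ 71, sorted by total volume:
- item 1+item 4: volume 4, value 82
- item 2+item 4: volume 10, value 85
Minimum volume: 4 m³.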